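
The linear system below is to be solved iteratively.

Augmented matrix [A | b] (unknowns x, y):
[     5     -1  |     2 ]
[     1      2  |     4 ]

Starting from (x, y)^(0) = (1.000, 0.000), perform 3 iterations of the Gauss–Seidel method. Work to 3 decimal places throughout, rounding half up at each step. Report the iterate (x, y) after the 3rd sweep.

Iteration 1:
  x = (2 - (-1)·0.000) / (5) = 0.400
  y = (4 - (1)·0.400) / (2) = 1.800
Iteration 2:
  x = (2 - (-1)·1.800) / (5) = 0.760
  y = (4 - (1)·0.760) / (2) = 1.620
Iteration 3:
  x = (2 - (-1)·1.620) / (5) = 0.724
  y = (4 - (1)·0.724) / (2) = 1.638

(0.724, 1.638)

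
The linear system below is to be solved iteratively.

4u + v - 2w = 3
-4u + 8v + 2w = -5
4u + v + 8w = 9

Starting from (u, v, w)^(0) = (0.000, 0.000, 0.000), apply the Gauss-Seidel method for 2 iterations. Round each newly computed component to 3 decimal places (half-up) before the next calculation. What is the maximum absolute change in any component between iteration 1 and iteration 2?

Iteration 1:
  u = (3 - (1)·0.000 - (-2)·0.000) / (4) = 0.750
  v = (-5 - (-4)·0.750 - (2)·0.000) / (8) = -0.250
  w = (9 - (4)·0.750 - (1)·-0.250) / (8) = 0.781
Iteration 2:
  u = (3 - (1)·-0.250 - (-2)·0.781) / (4) = 1.203
  v = (-5 - (-4)·1.203 - (2)·0.781) / (8) = -0.219
  w = (9 - (4)·1.203 - (1)·-0.219) / (8) = 0.551
Change: (0.453, 0.031, -0.230) → max |·| = 0.453

0.453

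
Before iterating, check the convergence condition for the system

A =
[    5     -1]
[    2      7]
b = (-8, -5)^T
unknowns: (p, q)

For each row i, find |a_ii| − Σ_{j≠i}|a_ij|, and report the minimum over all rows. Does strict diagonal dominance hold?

row 1: |5| − (1) = 4
row 2: |7| − (2) = 5
minimum over rows = 4 → strictly diagonally dominant (convergence guaranteed)

4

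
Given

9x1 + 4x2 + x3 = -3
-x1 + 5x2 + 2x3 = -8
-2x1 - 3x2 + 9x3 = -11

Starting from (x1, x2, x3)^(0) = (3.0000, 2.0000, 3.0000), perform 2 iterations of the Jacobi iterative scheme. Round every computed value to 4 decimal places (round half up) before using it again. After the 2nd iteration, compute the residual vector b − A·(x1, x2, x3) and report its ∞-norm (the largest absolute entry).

7.0125

Iteration 1:
  x1 = (-3 - (4)·2.0000 - (1)·3.0000) / (9) = -1.5556
  x2 = (-8 - (-1)·3.0000 - (2)·3.0000) / (5) = -2.2000
  x3 = (-11 - (-2)·3.0000 - (-3)·2.0000) / (9) = 0.1111
Iteration 2:
  x1 = (-3 - (4)·-2.2000 - (1)·0.1111) / (9) = 0.6321
  x2 = (-8 - (-1)·-1.5556 - (2)·0.1111) / (5) = -1.9556
  x3 = (-11 - (-2)·-1.5556 - (-3)·-2.2000) / (9) = -2.3012
Residual b − A·x = (1.4347, 7.0125, 5.1082); ∞-norm = 7.0125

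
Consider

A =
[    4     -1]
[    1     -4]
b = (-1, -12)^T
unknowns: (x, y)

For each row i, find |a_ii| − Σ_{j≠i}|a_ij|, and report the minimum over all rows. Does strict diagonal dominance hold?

row 1: |4| − (1) = 3
row 2: |-4| − (1) = 3
minimum over rows = 3 → strictly diagonally dominant (convergence guaranteed)

3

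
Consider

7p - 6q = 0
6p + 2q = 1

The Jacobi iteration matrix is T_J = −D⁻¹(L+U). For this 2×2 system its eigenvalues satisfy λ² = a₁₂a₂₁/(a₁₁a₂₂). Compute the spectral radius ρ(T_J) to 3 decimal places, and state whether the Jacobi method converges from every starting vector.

1.604

a₁₂a₂₁/(a₁₁a₂₂) = (-6)·(6) / ((7)·(2)) = -2.571429
ρ = √|-2.571429| = √2.571429 = 1.604
ρ > 1, so Jacobi diverges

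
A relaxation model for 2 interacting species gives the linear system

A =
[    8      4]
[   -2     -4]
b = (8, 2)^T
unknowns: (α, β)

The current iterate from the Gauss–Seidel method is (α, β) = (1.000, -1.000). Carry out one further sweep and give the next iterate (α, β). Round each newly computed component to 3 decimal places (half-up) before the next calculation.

One sweep:
  α = (8 - (4)·-1.000) / (8) = 1.500
  β = (2 - (-2)·1.500) / (-4) = -1.250

(1.500, -1.250)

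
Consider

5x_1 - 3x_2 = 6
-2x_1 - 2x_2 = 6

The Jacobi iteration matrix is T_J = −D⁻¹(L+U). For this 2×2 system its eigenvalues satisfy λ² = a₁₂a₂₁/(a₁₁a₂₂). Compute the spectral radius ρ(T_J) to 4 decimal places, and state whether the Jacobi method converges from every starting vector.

0.7746

a₁₂a₂₁/(a₁₁a₂₂) = (-3)·(-2) / ((5)·(-2)) = -0.600000
ρ = √|-0.600000| = √0.600000 = 0.7746
ρ < 1, so Jacobi converges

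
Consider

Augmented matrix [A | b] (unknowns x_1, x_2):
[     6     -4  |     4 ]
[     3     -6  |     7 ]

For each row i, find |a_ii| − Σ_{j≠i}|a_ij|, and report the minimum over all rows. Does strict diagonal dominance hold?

row 1: |6| − (4) = 2
row 2: |-6| − (3) = 3
minimum over rows = 2 → strictly diagonally dominant (convergence guaranteed)

2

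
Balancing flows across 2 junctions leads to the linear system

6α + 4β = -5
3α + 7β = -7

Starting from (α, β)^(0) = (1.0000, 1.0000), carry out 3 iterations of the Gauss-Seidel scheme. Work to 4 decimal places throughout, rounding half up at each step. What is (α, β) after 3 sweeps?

(-0.3367, -0.8557)

Iteration 1:
  α = (-5 - (4)·1.0000) / (6) = -1.5000
  β = (-7 - (3)·-1.5000) / (7) = -0.3571
Iteration 2:
  α = (-5 - (4)·-0.3571) / (6) = -0.5953
  β = (-7 - (3)·-0.5953) / (7) = -0.7449
Iteration 3:
  α = (-5 - (4)·-0.7449) / (6) = -0.3367
  β = (-7 - (3)·-0.3367) / (7) = -0.8557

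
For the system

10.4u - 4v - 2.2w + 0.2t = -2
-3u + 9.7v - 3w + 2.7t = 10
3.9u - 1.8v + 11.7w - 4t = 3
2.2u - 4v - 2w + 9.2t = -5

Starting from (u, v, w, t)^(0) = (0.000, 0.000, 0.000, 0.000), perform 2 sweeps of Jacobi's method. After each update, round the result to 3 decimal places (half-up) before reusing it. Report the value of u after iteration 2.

0.269

Iteration 1:
  u = (-2 - (-4)·0.000 - (-2.2)·0.000 - (0.2)·0.000) / (10.4) = -0.192
  v = (10 - (-3)·0.000 - (-3)·0.000 - (2.7)·0.000) / (9.7) = 1.031
  w = (3 - (3.9)·0.000 - (-1.8)·0.000 - (-4)·0.000) / (11.7) = 0.256
  t = (-5 - (2.2)·0.000 - (-4)·0.000 - (-2)·0.000) / (9.2) = -0.543
Iteration 2:
  u = (-2 - (-4)·1.031 - (-2.2)·0.256 - (0.2)·-0.543) / (10.4) = 0.269
  v = (10 - (-3)·-0.192 - (-3)·0.256 - (2.7)·-0.543) / (9.7) = 1.202
  w = (3 - (3.9)·-0.192 - (-1.8)·1.031 - (-4)·-0.543) / (11.7) = 0.293
  t = (-5 - (2.2)·-0.192 - (-4)·1.031 - (-2)·0.256) / (9.2) = 0.006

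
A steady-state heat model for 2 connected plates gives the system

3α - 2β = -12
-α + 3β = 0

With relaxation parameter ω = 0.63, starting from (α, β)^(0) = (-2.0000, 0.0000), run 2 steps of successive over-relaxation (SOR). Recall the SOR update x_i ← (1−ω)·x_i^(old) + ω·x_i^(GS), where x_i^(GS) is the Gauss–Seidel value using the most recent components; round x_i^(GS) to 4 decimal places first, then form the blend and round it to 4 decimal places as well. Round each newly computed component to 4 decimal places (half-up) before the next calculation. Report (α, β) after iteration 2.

(-4.0137, -1.0962)

Iteration 1:
  α: GS value = (-12 - (-2)·0.0000) / (3) = -4.0000;  α ← (1−ω)·-2.0000 + ω·-4.0000 = -3.2600
  β: GS value = (0 - (-1)·-3.2600) / (3) = -1.0867;  β ← (1−ω)·0.0000 + ω·-1.0867 = -0.6846
Iteration 2:
  α: GS value = (-12 - (-2)·-0.6846) / (3) = -4.4564;  α ← (1−ω)·-3.2600 + ω·-4.4564 = -4.0137
  β: GS value = (0 - (-1)·-4.0137) / (3) = -1.3379;  β ← (1−ω)·-0.6846 + ω·-1.3379 = -1.0962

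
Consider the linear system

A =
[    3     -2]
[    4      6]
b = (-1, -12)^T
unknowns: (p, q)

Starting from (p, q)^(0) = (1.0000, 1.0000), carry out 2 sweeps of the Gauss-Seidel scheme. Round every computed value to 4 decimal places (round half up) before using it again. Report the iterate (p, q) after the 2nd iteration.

(-1.8148, -0.7901)

Iteration 1:
  p = (-1 - (-2)·1.0000) / (3) = 0.3333
  q = (-12 - (4)·0.3333) / (6) = -2.2222
Iteration 2:
  p = (-1 - (-2)·-2.2222) / (3) = -1.8148
  q = (-12 - (4)·-1.8148) / (6) = -0.7901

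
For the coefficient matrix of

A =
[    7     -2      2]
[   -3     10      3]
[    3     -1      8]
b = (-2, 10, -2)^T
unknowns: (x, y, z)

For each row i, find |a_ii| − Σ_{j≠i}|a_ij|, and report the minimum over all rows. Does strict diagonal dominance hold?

row 1: |7| − (2+2) = 3
row 2: |10| − (3+3) = 4
row 3: |8| − (3+1) = 4
minimum over rows = 3 → strictly diagonally dominant (convergence guaranteed)

3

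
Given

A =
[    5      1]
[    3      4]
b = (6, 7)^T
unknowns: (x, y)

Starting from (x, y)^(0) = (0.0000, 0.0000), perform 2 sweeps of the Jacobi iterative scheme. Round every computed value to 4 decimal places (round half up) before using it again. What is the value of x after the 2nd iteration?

Iteration 1:
  x = (6 - (1)·0.0000) / (5) = 1.2000
  y = (7 - (3)·0.0000) / (4) = 1.7500
Iteration 2:
  x = (6 - (1)·1.7500) / (5) = 0.8500
  y = (7 - (3)·1.2000) / (4) = 0.8500

0.8500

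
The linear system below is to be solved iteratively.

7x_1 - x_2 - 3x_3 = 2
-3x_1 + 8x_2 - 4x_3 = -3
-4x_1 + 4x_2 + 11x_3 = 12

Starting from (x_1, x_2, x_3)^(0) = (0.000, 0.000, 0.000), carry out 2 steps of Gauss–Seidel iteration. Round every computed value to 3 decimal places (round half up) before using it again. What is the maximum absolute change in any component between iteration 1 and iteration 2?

Iteration 1:
  x_1 = (2 - (-1)·0.000 - (-3)·0.000) / (7) = 0.286
  x_2 = (-3 - (-3)·0.286 - (-4)·0.000) / (8) = -0.268
  x_3 = (12 - (-4)·0.286 - (4)·-0.268) / (11) = 1.292
Iteration 2:
  x_1 = (2 - (-1)·-0.268 - (-3)·1.292) / (7) = 0.801
  x_2 = (-3 - (-3)·0.801 - (-4)·1.292) / (8) = 0.571
  x_3 = (12 - (-4)·0.801 - (4)·0.571) / (11) = 1.175
Change: (0.515, 0.839, -0.117) → max |·| = 0.839

0.839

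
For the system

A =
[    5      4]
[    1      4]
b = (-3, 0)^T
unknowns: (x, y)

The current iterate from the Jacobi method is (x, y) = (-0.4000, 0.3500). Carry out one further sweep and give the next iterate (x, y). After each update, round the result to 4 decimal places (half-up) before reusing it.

One sweep:
  x = (-3 - (4)·0.3500) / (5) = -0.8800
  y = (0 - (1)·-0.4000) / (4) = 0.1000

(-0.8800, 0.1000)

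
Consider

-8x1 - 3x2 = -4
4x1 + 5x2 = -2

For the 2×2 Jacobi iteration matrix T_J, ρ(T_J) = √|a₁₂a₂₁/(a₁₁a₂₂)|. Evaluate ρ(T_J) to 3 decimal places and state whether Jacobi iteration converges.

0.548

a₁₂a₂₁/(a₁₁a₂₂) = (-3)·(4) / ((-8)·(5)) = 0.300000
ρ = √|0.300000| = √0.300000 = 0.548
ρ < 1, so Jacobi converges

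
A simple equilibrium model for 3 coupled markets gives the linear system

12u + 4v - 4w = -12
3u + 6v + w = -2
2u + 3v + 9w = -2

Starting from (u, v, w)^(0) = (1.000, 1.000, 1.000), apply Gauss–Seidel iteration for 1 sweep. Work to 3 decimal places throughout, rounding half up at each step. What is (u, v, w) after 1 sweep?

(-1.000, 0.000, 0.000)

Iteration 1:
  u = (-12 - (4)·1.000 - (-4)·1.000) / (12) = -1.000
  v = (-2 - (3)·-1.000 - (1)·1.000) / (6) = 0.000
  w = (-2 - (2)·-1.000 - (3)·0.000) / (9) = 0.000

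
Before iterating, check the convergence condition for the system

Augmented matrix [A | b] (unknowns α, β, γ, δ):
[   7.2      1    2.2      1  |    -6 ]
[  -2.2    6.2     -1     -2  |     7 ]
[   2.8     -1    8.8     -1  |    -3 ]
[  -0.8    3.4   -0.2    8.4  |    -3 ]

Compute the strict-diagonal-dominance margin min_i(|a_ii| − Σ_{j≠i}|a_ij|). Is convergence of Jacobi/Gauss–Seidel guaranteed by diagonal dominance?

row 1: |7.2| − (1+2.2+1) = 3
row 2: |6.2| − (2.2+1+2) = 1
row 3: |8.8| − (2.8+1+1) = 4
row 4: |8.4| − (0.8+3.4+0.2) = 4
minimum over rows = 1 → strictly diagonally dominant (convergence guaranteed)

1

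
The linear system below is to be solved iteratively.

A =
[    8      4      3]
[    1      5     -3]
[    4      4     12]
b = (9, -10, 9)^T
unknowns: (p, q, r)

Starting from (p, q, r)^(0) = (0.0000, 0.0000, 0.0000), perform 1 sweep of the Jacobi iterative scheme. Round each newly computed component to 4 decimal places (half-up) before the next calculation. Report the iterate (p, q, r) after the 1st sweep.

Iteration 1:
  p = (9 - (4)·0.0000 - (3)·0.0000) / (8) = 1.1250
  q = (-10 - (1)·0.0000 - (-3)·0.0000) / (5) = -2.0000
  r = (9 - (4)·0.0000 - (4)·0.0000) / (12) = 0.7500

(1.1250, -2.0000, 0.7500)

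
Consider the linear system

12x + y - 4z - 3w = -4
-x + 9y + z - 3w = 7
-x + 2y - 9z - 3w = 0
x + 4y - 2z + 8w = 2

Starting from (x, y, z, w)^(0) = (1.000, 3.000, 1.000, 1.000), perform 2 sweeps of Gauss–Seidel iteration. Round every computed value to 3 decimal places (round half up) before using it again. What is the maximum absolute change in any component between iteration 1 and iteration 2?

0.523

Iteration 1:
  x = (-4 - (1)·3.000 - (-4)·1.000 - (-3)·1.000) / (12) = 0.000
  y = (7 - (-1)·0.000 - (1)·1.000 - (-3)·1.000) / (9) = 1.000
  z = (0 - (-1)·0.000 - (2)·1.000 - (-3)·1.000) / (-9) = -0.111
  w = (2 - (1)·0.000 - (4)·1.000 - (-2)·-0.111) / (8) = -0.278
Iteration 2:
  x = (-4 - (1)·1.000 - (-4)·-0.111 - (-3)·-0.278) / (12) = -0.523
  y = (7 - (-1)·-0.523 - (1)·-0.111 - (-3)·-0.278) / (9) = 0.639
  z = (0 - (-1)·-0.523 - (2)·0.639 - (-3)·-0.278) / (-9) = 0.293
  w = (2 - (1)·-0.523 - (4)·0.639 - (-2)·0.293) / (8) = 0.069
Change: (-0.523, -0.361, 0.404, 0.347) → max |·| = 0.523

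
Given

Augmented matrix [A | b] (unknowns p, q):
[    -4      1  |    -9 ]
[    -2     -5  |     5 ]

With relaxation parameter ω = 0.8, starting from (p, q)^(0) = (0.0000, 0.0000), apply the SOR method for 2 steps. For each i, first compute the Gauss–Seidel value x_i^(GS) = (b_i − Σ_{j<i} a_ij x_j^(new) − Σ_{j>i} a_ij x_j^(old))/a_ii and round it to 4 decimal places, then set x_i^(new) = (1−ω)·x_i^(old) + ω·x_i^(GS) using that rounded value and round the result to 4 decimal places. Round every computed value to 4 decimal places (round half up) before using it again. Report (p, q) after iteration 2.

Iteration 1:
  p: GS value = (-9 - (1)·0.0000) / (-4) = 2.2500;  p ← (1−ω)·0.0000 + ω·2.2500 = 1.8000
  q: GS value = (5 - (-2)·1.8000) / (-5) = -1.7200;  q ← (1−ω)·0.0000 + ω·-1.7200 = -1.3760
Iteration 2:
  p: GS value = (-9 - (1)·-1.3760) / (-4) = 1.9060;  p ← (1−ω)·1.8000 + ω·1.9060 = 1.8848
  q: GS value = (5 - (-2)·1.8848) / (-5) = -1.7539;  q ← (1−ω)·-1.3760 + ω·-1.7539 = -1.6783

(1.8848, -1.6783)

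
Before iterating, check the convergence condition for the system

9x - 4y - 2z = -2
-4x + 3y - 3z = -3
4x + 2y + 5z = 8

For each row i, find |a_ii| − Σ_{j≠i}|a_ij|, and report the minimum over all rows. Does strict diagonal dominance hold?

-4

row 1: |9| − (4+2) = 3
row 2: |3| − (4+3) = -4
row 3: |5| − (4+2) = -1
minimum over rows = -4 → not strictly diagonally dominant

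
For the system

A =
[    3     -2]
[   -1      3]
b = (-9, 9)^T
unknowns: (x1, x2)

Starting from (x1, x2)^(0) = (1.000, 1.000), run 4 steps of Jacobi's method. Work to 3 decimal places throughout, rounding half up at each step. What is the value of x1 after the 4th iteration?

-1.173

Iteration 1:
  x1 = (-9 - (-2)·1.000) / (3) = -2.333
  x2 = (9 - (-1)·1.000) / (3) = 3.333
Iteration 2:
  x1 = (-9 - (-2)·3.333) / (3) = -0.778
  x2 = (9 - (-1)·-2.333) / (3) = 2.222
Iteration 3:
  x1 = (-9 - (-2)·2.222) / (3) = -1.519
  x2 = (9 - (-1)·-0.778) / (3) = 2.741
Iteration 4:
  x1 = (-9 - (-2)·2.741) / (3) = -1.173
  x2 = (9 - (-1)·-1.519) / (3) = 2.494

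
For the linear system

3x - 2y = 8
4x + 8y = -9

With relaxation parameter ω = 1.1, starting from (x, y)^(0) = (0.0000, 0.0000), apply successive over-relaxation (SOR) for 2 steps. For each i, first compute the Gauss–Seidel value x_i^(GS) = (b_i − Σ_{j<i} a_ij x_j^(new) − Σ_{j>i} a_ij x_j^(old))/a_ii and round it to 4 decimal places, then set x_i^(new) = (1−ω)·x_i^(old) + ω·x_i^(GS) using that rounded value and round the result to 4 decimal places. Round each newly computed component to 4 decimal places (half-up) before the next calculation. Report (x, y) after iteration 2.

(0.5494, -1.2546)

Iteration 1:
  x: GS value = (8 - (-2)·0.0000) / (3) = 2.6667;  x ← (1−ω)·0.0000 + ω·2.6667 = 2.9334
  y: GS value = (-9 - (4)·2.9334) / (8) = -2.5917;  y ← (1−ω)·0.0000 + ω·-2.5917 = -2.8509
Iteration 2:
  x: GS value = (8 - (-2)·-2.8509) / (3) = 0.7661;  x ← (1−ω)·2.9334 + ω·0.7661 = 0.5494
  y: GS value = (-9 - (4)·0.5494) / (8) = -1.3997;  y ← (1−ω)·-2.8509 + ω·-1.3997 = -1.2546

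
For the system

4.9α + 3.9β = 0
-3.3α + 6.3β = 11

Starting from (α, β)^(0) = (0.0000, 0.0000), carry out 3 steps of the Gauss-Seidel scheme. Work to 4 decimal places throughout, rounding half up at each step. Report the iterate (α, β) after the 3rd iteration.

Iteration 1:
  α = (0 - (3.9)·0.0000) / (4.9) = 0.0000
  β = (11 - (-3.3)·0.0000) / (6.3) = 1.7460
Iteration 2:
  α = (0 - (3.9)·1.7460) / (4.9) = -1.3897
  β = (11 - (-3.3)·-1.3897) / (6.3) = 1.0181
Iteration 3:
  α = (0 - (3.9)·1.0181) / (4.9) = -0.8103
  β = (11 - (-3.3)·-0.8103) / (6.3) = 1.3216

(-0.8103, 1.3216)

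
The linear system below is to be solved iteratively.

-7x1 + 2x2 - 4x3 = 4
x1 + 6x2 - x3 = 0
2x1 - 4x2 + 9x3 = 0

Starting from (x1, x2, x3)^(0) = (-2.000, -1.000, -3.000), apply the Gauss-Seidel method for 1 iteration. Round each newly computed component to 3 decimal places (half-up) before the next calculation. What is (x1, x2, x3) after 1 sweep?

(0.857, -0.643, -0.476)

Iteration 1:
  x1 = (4 - (2)·-1.000 - (-4)·-3.000) / (-7) = 0.857
  x2 = (0 - (1)·0.857 - (-1)·-3.000) / (6) = -0.643
  x3 = (0 - (2)·0.857 - (-4)·-0.643) / (9) = -0.476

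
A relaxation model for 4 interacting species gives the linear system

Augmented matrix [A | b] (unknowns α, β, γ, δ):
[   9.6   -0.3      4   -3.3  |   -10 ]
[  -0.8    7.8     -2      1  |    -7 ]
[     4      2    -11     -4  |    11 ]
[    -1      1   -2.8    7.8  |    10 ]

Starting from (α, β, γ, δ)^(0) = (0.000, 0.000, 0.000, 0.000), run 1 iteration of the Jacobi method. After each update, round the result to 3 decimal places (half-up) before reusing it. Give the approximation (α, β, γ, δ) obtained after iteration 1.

(-1.042, -0.897, -1.000, 1.282)

Iteration 1:
  α = (-10 - (-0.3)·0.000 - (4)·0.000 - (-3.3)·0.000) / (9.6) = -1.042
  β = (-7 - (-0.8)·0.000 - (-2)·0.000 - (1)·0.000) / (7.8) = -0.897
  γ = (11 - (4)·0.000 - (2)·0.000 - (-4)·0.000) / (-11) = -1.000
  δ = (10 - (-1)·0.000 - (1)·0.000 - (-2.8)·0.000) / (7.8) = 1.282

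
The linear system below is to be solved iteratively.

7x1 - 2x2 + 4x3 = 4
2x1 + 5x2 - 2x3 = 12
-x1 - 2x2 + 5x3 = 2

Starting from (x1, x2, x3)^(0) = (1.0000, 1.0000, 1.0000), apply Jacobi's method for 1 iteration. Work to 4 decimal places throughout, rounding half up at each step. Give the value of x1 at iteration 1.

0.2857

Iteration 1:
  x1 = (4 - (-2)·1.0000 - (4)·1.0000) / (7) = 0.2857
  x2 = (12 - (2)·1.0000 - (-2)·1.0000) / (5) = 2.4000
  x3 = (2 - (-1)·1.0000 - (-2)·1.0000) / (5) = 1.0000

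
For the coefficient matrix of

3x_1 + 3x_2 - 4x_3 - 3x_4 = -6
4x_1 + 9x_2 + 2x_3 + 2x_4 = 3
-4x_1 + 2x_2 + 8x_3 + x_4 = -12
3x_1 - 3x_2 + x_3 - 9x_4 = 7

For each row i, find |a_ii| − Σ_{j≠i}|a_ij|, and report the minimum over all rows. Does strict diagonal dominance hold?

-7

row 1: |3| − (3+4+3) = -7
row 2: |9| − (4+2+2) = 1
row 3: |8| − (4+2+1) = 1
row 4: |-9| − (3+3+1) = 2
minimum over rows = -7 → not strictly diagonally dominant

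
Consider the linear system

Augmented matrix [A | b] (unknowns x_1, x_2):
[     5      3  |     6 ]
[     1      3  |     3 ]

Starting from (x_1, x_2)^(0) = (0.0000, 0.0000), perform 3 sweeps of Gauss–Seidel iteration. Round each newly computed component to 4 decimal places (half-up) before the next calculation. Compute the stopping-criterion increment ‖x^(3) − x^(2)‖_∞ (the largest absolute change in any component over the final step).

0.0720

Iteration 1:
  x_1 = (6 - (3)·0.0000) / (5) = 1.2000
  x_2 = (3 - (1)·1.2000) / (3) = 0.6000
Iteration 2:
  x_1 = (6 - (3)·0.6000) / (5) = 0.8400
  x_2 = (3 - (1)·0.8400) / (3) = 0.7200
Iteration 3:
  x_1 = (6 - (3)·0.7200) / (5) = 0.7680
  x_2 = (3 - (1)·0.7680) / (3) = 0.7440
Change: (-0.0720, 0.0240) → max |·| = 0.0720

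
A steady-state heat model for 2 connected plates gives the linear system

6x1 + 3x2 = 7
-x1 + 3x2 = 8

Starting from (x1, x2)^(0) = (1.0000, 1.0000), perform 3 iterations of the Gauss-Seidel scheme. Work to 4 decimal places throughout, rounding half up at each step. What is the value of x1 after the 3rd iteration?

-0.1204

Iteration 1:
  x1 = (7 - (3)·1.0000) / (6) = 0.6667
  x2 = (8 - (-1)·0.6667) / (3) = 2.8889
Iteration 2:
  x1 = (7 - (3)·2.8889) / (6) = -0.2778
  x2 = (8 - (-1)·-0.2778) / (3) = 2.5741
Iteration 3:
  x1 = (7 - (3)·2.5741) / (6) = -0.1204
  x2 = (8 - (-1)·-0.1204) / (3) = 2.6265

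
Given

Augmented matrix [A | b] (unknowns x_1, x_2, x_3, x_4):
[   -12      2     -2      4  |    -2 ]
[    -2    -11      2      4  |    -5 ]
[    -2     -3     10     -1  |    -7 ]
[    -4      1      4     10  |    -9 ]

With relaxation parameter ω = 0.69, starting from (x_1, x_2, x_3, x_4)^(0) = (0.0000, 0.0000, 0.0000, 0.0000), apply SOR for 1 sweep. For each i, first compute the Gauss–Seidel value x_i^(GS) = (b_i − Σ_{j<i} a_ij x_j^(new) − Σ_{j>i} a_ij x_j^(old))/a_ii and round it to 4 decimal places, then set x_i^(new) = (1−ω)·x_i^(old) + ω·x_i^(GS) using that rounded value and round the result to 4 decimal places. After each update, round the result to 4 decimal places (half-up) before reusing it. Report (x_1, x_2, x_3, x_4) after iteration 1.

Iteration 1:
  x_1: GS value = (-2 - (2)·0.0000 - (-2)·0.0000 - (4)·0.0000) / (-12) = 0.1667;  x_1 ← (1−ω)·0.0000 + ω·0.1667 = 0.1150
  x_2: GS value = (-5 - (-2)·0.1150 - (2)·0.0000 - (4)·0.0000) / (-11) = 0.4336;  x_2 ← (1−ω)·0.0000 + ω·0.4336 = 0.2992
  x_3: GS value = (-7 - (-2)·0.1150 - (-3)·0.2992 - (-1)·0.0000) / (10) = -0.5872;  x_3 ← (1−ω)·0.0000 + ω·-0.5872 = -0.4052
  x_4: GS value = (-9 - (-4)·0.1150 - (1)·0.2992 - (4)·-0.4052) / (10) = -0.7218;  x_4 ← (1−ω)·0.0000 + ω·-0.7218 = -0.4980

(0.1150, 0.2992, -0.4052, -0.4980)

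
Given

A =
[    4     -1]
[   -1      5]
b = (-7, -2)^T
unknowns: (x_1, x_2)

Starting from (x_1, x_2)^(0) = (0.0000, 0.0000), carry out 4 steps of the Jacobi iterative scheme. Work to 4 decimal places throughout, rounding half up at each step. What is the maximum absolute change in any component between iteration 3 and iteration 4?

0.0175

Iteration 1:
  x_1 = (-7 - (-1)·0.0000) / (4) = -1.7500
  x_2 = (-2 - (-1)·0.0000) / (5) = -0.4000
Iteration 2:
  x_1 = (-7 - (-1)·-0.4000) / (4) = -1.8500
  x_2 = (-2 - (-1)·-1.7500) / (5) = -0.7500
Iteration 3:
  x_1 = (-7 - (-1)·-0.7500) / (4) = -1.9375
  x_2 = (-2 - (-1)·-1.8500) / (5) = -0.7700
Iteration 4:
  x_1 = (-7 - (-1)·-0.7700) / (4) = -1.9425
  x_2 = (-2 - (-1)·-1.9375) / (5) = -0.7875
Change: (-0.0050, -0.0175) → max |·| = 0.0175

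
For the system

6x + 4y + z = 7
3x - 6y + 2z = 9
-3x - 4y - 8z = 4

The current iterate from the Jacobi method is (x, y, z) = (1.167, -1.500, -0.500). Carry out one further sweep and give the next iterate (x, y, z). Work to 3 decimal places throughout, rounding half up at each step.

(2.250, -1.083, -0.188)

One sweep:
  x = (7 - (4)·-1.500 - (1)·-0.500) / (6) = 2.250
  y = (9 - (3)·1.167 - (2)·-0.500) / (-6) = -1.083
  z = (4 - (-3)·1.167 - (-4)·-1.500) / (-8) = -0.188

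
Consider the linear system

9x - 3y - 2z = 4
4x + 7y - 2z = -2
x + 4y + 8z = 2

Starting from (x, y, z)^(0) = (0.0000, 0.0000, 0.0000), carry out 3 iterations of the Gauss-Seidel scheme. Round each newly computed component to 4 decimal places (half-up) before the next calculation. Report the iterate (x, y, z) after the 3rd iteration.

(0.4091, -0.4093, 0.4035)

Iteration 1:
  x = (4 - (-3)·0.0000 - (-2)·0.0000) / (9) = 0.4444
  y = (-2 - (4)·0.4444 - (-2)·0.0000) / (7) = -0.5397
  z = (2 - (1)·0.4444 - (4)·-0.5397) / (8) = 0.4643
Iteration 2:
  x = (4 - (-3)·-0.5397 - (-2)·0.4643) / (9) = 0.3677
  y = (-2 - (4)·0.3677 - (-2)·0.4643) / (7) = -0.3632
  z = (2 - (1)·0.3677 - (4)·-0.3632) / (8) = 0.3856
Iteration 3:
  x = (4 - (-3)·-0.3632 - (-2)·0.3856) / (9) = 0.4091
  y = (-2 - (4)·0.4091 - (-2)·0.3856) / (7) = -0.4093
  z = (2 - (1)·0.4091 - (4)·-0.4093) / (8) = 0.4035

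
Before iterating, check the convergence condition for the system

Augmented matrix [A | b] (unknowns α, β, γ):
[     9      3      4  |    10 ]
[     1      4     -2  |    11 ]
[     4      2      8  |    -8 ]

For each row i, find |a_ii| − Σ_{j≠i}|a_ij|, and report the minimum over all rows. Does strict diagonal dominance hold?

row 1: |9| − (3+4) = 2
row 2: |4| − (1+2) = 1
row 3: |8| − (4+2) = 2
minimum over rows = 1 → strictly diagonally dominant (convergence guaranteed)

1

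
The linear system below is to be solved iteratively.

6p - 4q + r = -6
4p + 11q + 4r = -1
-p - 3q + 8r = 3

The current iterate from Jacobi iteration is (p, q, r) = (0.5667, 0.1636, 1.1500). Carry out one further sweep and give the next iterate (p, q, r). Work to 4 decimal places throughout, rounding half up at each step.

One sweep:
  p = (-6 - (-4)·0.1636 - (1)·1.1500) / (6) = -1.0826
  q = (-1 - (4)·0.5667 - (4)·1.1500) / (11) = -0.7152
  r = (3 - (-1)·0.5667 - (-3)·0.1636) / (8) = 0.5072

(-1.0826, -0.7152, 0.5072)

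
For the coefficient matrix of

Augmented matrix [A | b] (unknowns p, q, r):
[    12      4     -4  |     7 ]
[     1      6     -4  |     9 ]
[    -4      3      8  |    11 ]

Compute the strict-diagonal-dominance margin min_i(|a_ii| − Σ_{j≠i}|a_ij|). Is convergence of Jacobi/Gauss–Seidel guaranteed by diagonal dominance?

1

row 1: |12| − (4+4) = 4
row 2: |6| − (1+4) = 1
row 3: |8| − (4+3) = 1
minimum over rows = 1 → strictly diagonally dominant (convergence guaranteed)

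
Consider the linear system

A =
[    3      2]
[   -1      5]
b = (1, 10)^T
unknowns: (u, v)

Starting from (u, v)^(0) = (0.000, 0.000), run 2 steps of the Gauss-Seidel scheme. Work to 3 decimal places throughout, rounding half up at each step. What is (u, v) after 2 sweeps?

Iteration 1:
  u = (1 - (2)·0.000) / (3) = 0.333
  v = (10 - (-1)·0.333) / (5) = 2.067
Iteration 2:
  u = (1 - (2)·2.067) / (3) = -1.045
  v = (10 - (-1)·-1.045) / (5) = 1.791

(-1.045, 1.791)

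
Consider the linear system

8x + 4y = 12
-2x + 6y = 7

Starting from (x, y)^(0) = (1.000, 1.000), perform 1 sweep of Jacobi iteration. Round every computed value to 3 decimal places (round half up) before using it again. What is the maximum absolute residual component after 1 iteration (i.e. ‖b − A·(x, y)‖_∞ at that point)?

Iteration 1:
  x = (12 - (4)·1.000) / (8) = 1.000
  y = (7 - (-2)·1.000) / (6) = 1.500
Residual b − A·x = (-2.000, 0.000); ∞-norm = 2.000

2.000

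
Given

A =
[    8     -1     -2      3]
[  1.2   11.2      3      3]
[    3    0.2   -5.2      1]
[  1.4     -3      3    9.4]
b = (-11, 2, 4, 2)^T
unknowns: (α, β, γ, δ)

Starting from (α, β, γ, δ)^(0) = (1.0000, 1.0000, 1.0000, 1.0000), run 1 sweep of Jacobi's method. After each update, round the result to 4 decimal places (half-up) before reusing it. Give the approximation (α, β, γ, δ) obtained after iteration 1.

(-1.3750, -0.4643, 0.0385, 0.0638)

Iteration 1:
  α = (-11 - (-1)·1.0000 - (-2)·1.0000 - (3)·1.0000) / (8) = -1.3750
  β = (2 - (1.2)·1.0000 - (3)·1.0000 - (3)·1.0000) / (11.2) = -0.4643
  γ = (4 - (3)·1.0000 - (0.2)·1.0000 - (1)·1.0000) / (-5.2) = 0.0385
  δ = (2 - (1.4)·1.0000 - (-3)·1.0000 - (3)·1.0000) / (9.4) = 0.0638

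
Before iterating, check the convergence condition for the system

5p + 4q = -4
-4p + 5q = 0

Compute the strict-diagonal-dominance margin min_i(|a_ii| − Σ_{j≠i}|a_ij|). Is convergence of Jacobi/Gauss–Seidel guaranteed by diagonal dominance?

1

row 1: |5| − (4) = 1
row 2: |5| − (4) = 1
minimum over rows = 1 → strictly diagonally dominant (convergence guaranteed)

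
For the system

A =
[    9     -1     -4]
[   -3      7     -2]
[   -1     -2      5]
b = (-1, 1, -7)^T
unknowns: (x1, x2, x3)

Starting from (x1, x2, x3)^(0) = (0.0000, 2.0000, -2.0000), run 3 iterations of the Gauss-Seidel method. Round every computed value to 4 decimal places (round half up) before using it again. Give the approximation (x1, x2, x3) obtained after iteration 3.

Iteration 1:
  x1 = (-1 - (-1)·2.0000 - (-4)·-2.0000) / (9) = -0.7778
  x2 = (1 - (-3)·-0.7778 - (-2)·-2.0000) / (7) = -0.7619
  x3 = (-7 - (-1)·-0.7778 - (-2)·-0.7619) / (5) = -1.8603
Iteration 2:
  x1 = (-1 - (-1)·-0.7619 - (-4)·-1.8603) / (9) = -1.0226
  x2 = (1 - (-3)·-1.0226 - (-2)·-1.8603) / (7) = -0.8269
  x3 = (-7 - (-1)·-1.0226 - (-2)·-0.8269) / (5) = -1.9353
Iteration 3:
  x1 = (-1 - (-1)·-0.8269 - (-4)·-1.9353) / (9) = -1.0631
  x2 = (1 - (-3)·-1.0631 - (-2)·-1.9353) / (7) = -0.8657
  x3 = (-7 - (-1)·-1.0631 - (-2)·-0.8657) / (5) = -1.9589

(-1.0631, -0.8657, -1.9589)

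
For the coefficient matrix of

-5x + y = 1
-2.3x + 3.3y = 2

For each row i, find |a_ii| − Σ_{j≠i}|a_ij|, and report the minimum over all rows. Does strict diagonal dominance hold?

row 1: |-5| − (1) = 4
row 2: |3.3| − (2.3) = 1
minimum over rows = 1 → strictly diagonally dominant (convergence guaranteed)

1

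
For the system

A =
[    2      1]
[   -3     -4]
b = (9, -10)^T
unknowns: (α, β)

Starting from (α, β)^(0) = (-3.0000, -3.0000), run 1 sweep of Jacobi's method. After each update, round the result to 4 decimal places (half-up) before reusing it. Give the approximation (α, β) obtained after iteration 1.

(6.0000, 4.7500)

Iteration 1:
  α = (9 - (1)·-3.0000) / (2) = 6.0000
  β = (-10 - (-3)·-3.0000) / (-4) = 4.7500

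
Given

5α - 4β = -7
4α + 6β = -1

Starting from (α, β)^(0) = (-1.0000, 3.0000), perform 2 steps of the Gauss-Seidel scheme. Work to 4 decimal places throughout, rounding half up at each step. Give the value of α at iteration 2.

Iteration 1:
  α = (-7 - (-4)·3.0000) / (5) = 1.0000
  β = (-1 - (4)·1.0000) / (6) = -0.8333
Iteration 2:
  α = (-7 - (-4)·-0.8333) / (5) = -2.0666
  β = (-1 - (4)·-2.0666) / (6) = 1.2111

-2.0666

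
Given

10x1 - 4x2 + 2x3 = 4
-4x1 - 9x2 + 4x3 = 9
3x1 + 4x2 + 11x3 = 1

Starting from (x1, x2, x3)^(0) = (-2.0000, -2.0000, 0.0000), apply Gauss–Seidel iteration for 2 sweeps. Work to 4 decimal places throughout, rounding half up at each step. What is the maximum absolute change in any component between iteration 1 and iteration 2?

Iteration 1:
  x1 = (4 - (-4)·-2.0000 - (2)·0.0000) / (10) = -0.4000
  x2 = (9 - (-4)·-0.4000 - (4)·0.0000) / (-9) = -0.8222
  x3 = (1 - (3)·-0.4000 - (4)·-0.8222) / (11) = 0.4990
Iteration 2:
  x1 = (4 - (-4)·-0.8222 - (2)·0.4990) / (10) = -0.0287
  x2 = (9 - (-4)·-0.0287 - (4)·0.4990) / (-9) = -0.7655
  x3 = (1 - (3)·-0.0287 - (4)·-0.7655) / (11) = 0.3771
Change: (0.3713, 0.0567, -0.1219) → max |·| = 0.3713

0.3713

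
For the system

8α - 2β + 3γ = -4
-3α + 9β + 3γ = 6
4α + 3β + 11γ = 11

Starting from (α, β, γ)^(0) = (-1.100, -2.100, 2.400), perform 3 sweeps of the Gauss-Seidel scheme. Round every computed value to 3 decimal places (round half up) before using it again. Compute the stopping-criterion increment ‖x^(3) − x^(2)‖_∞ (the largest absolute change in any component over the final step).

0.188

Iteration 1:
  α = (-4 - (-2)·-2.100 - (3)·2.400) / (8) = -1.925
  β = (6 - (-3)·-1.925 - (3)·2.400) / (9) = -0.775
  γ = (11 - (4)·-1.925 - (3)·-0.775) / (11) = 1.911
Iteration 2:
  α = (-4 - (-2)·-0.775 - (3)·1.911) / (8) = -1.410
  β = (6 - (-3)·-1.410 - (3)·1.911) / (9) = -0.440
  γ = (11 - (4)·-1.410 - (3)·-0.440) / (11) = 1.633
Iteration 3:
  α = (-4 - (-2)·-0.440 - (3)·1.633) / (8) = -1.222
  β = (6 - (-3)·-1.222 - (3)·1.633) / (9) = -0.285
  γ = (11 - (4)·-1.222 - (3)·-0.285) / (11) = 1.522
Change: (0.188, 0.155, -0.111) → max |·| = 0.188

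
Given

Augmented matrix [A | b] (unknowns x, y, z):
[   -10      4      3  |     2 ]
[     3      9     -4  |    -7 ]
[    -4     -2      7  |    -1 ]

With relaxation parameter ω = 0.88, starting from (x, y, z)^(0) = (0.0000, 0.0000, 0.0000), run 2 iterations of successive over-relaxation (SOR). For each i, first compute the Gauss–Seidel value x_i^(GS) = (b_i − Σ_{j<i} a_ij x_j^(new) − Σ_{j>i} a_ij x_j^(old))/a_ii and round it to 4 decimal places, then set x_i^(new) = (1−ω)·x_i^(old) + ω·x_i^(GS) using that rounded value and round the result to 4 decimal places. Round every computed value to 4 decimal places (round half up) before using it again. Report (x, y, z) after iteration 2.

(-0.5184, -0.7543, -0.6208)

Iteration 1:
  x: GS value = (2 - (4)·0.0000 - (3)·0.0000) / (-10) = -0.2000;  x ← (1−ω)·0.0000 + ω·-0.2000 = -0.1760
  y: GS value = (-7 - (3)·-0.1760 - (-4)·0.0000) / (9) = -0.7191;  y ← (1−ω)·0.0000 + ω·-0.7191 = -0.6328
  z: GS value = (-1 - (-4)·-0.1760 - (-2)·-0.6328) / (7) = -0.4242;  z ← (1−ω)·0.0000 + ω·-0.4242 = -0.3733
Iteration 2:
  x: GS value = (2 - (4)·-0.6328 - (3)·-0.3733) / (-10) = -0.5651;  x ← (1−ω)·-0.1760 + ω·-0.5651 = -0.5184
  y: GS value = (-7 - (3)·-0.5184 - (-4)·-0.3733) / (9) = -0.7709;  y ← (1−ω)·-0.6328 + ω·-0.7709 = -0.7543
  z: GS value = (-1 - (-4)·-0.5184 - (-2)·-0.7543) / (7) = -0.6546;  z ← (1−ω)·-0.3733 + ω·-0.6546 = -0.6208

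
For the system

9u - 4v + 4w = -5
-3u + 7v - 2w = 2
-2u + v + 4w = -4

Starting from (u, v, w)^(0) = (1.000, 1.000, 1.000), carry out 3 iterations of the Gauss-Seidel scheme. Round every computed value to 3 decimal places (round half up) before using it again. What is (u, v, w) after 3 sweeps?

Iteration 1:
  u = (-5 - (-4)·1.000 - (4)·1.000) / (9) = -0.556
  v = (2 - (-3)·-0.556 - (-2)·1.000) / (7) = 0.333
  w = (-4 - (-2)·-0.556 - (1)·0.333) / (4) = -1.361
Iteration 2:
  u = (-5 - (-4)·0.333 - (4)·-1.361) / (9) = 0.197
  v = (2 - (-3)·0.197 - (-2)·-1.361) / (7) = -0.019
  w = (-4 - (-2)·0.197 - (1)·-0.019) / (4) = -0.897
Iteration 3:
  u = (-5 - (-4)·-0.019 - (4)·-0.897) / (9) = -0.165
  v = (2 - (-3)·-0.165 - (-2)·-0.897) / (7) = -0.041
  w = (-4 - (-2)·-0.165 - (1)·-0.041) / (4) = -1.072

(-0.165, -0.041, -1.072)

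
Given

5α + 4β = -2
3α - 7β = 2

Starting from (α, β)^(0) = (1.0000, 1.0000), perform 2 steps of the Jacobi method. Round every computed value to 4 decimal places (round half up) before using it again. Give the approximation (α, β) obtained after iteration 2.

(-0.5143, -0.8000)

Iteration 1:
  α = (-2 - (4)·1.0000) / (5) = -1.2000
  β = (2 - (3)·1.0000) / (-7) = 0.1429
Iteration 2:
  α = (-2 - (4)·0.1429) / (5) = -0.5143
  β = (2 - (3)·-1.2000) / (-7) = -0.8000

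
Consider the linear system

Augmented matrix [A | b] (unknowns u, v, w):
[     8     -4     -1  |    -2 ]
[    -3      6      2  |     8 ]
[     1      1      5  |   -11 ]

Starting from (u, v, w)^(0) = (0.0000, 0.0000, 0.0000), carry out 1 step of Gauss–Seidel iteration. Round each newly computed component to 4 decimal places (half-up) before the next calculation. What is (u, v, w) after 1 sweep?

(-0.2500, 1.2083, -2.3917)

Iteration 1:
  u = (-2 - (-4)·0.0000 - (-1)·0.0000) / (8) = -0.2500
  v = (8 - (-3)·-0.2500 - (2)·0.0000) / (6) = 1.2083
  w = (-11 - (1)·-0.2500 - (1)·1.2083) / (5) = -2.3917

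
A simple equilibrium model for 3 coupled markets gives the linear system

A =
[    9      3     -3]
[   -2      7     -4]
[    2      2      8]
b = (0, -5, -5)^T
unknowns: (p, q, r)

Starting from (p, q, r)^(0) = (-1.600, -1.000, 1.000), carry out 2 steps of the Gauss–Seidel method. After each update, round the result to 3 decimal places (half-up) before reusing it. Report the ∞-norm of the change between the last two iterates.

Iteration 1:
  p = (0 - (3)·-1.000 - (-3)·1.000) / (9) = 0.667
  q = (-5 - (-2)·0.667 - (-4)·1.000) / (7) = 0.048
  r = (-5 - (2)·0.667 - (2)·0.048) / (8) = -0.804
Iteration 2:
  p = (0 - (3)·0.048 - (-3)·-0.804) / (9) = -0.284
  q = (-5 - (-2)·-0.284 - (-4)·-0.804) / (7) = -1.255
  r = (-5 - (2)·-0.284 - (2)·-1.255) / (8) = -0.240
Change: (-0.951, -1.303, 0.564) → max |·| = 1.303

1.303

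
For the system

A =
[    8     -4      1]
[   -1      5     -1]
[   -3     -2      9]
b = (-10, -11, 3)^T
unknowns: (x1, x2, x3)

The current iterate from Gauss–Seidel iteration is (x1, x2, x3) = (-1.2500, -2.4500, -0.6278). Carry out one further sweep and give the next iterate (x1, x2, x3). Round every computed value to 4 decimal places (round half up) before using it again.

One sweep:
  x1 = (-10 - (-4)·-2.4500 - (1)·-0.6278) / (8) = -2.3965
  x2 = (-11 - (-1)·-2.3965 - (-1)·-0.6278) / (5) = -2.8049
  x3 = (3 - (-3)·-2.3965 - (-2)·-2.8049) / (9) = -1.0888

(-2.3965, -2.8049, -1.0888)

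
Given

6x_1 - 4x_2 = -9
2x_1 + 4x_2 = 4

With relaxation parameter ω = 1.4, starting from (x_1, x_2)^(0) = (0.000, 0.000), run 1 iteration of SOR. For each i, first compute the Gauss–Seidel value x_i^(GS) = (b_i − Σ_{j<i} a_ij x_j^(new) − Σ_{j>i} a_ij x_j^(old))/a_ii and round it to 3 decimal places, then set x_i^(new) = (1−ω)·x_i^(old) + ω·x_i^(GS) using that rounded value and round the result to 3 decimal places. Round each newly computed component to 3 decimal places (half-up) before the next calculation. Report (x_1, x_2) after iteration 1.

Iteration 1:
  x_1: GS value = (-9 - (-4)·0.000) / (6) = -1.500;  x_1 ← (1−ω)·0.000 + ω·-1.500 = -2.100
  x_2: GS value = (4 - (2)·-2.100) / (4) = 2.050;  x_2 ← (1−ω)·0.000 + ω·2.050 = 2.870

(-2.100, 2.870)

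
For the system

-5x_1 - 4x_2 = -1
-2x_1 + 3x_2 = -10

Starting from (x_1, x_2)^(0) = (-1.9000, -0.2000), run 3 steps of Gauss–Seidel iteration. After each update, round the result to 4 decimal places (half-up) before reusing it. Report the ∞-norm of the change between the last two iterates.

Iteration 1:
  x_1 = (-1 - (-4)·-0.2000) / (-5) = 0.3600
  x_2 = (-10 - (-2)·0.3600) / (3) = -3.0933
Iteration 2:
  x_1 = (-1 - (-4)·-3.0933) / (-5) = 2.6746
  x_2 = (-10 - (-2)·2.6746) / (3) = -1.5503
Iteration 3:
  x_1 = (-1 - (-4)·-1.5503) / (-5) = 1.4402
  x_2 = (-10 - (-2)·1.4402) / (3) = -2.3732
Change: (-1.2344, -0.8229) → max |·| = 1.2344

1.2344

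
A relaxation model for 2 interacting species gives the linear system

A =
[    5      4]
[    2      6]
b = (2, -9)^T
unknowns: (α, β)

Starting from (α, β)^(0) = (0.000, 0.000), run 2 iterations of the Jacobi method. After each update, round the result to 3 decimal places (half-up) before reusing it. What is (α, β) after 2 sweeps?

Iteration 1:
  α = (2 - (4)·0.000) / (5) = 0.400
  β = (-9 - (2)·0.000) / (6) = -1.500
Iteration 2:
  α = (2 - (4)·-1.500) / (5) = 1.600
  β = (-9 - (2)·0.400) / (6) = -1.633

(1.600, -1.633)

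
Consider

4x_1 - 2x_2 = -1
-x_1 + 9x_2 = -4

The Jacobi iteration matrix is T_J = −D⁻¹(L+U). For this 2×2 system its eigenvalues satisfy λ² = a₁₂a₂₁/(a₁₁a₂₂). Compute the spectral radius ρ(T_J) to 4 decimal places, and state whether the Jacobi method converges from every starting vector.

a₁₂a₂₁/(a₁₁a₂₂) = (-2)·(-1) / ((4)·(9)) = 0.055556
ρ = √|0.055556| = √0.055556 = 0.2357
ρ < 1, so Jacobi converges

0.2357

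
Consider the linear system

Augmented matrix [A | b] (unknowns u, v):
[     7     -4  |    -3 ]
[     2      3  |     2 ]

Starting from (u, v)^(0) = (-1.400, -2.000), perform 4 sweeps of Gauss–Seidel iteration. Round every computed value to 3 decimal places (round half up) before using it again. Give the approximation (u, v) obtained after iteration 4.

Iteration 1:
  u = (-3 - (-4)·-2.000) / (7) = -1.571
  v = (2 - (2)·-1.571) / (3) = 1.714
Iteration 2:
  u = (-3 - (-4)·1.714) / (7) = 0.551
  v = (2 - (2)·0.551) / (3) = 0.299
Iteration 3:
  u = (-3 - (-4)·0.299) / (7) = -0.258
  v = (2 - (2)·-0.258) / (3) = 0.839
Iteration 4:
  u = (-3 - (-4)·0.839) / (7) = 0.051
  v = (2 - (2)·0.051) / (3) = 0.633

(0.051, 0.633)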